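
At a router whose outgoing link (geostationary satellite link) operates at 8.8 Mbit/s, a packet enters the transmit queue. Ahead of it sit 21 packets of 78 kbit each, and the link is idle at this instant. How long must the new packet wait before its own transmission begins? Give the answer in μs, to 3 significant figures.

Each queued packet: L/R = 78000/8800000 = 8863.64 μs.
21 queued → 186136 μs.
Queuing delay = 186000 μs.

186000 μs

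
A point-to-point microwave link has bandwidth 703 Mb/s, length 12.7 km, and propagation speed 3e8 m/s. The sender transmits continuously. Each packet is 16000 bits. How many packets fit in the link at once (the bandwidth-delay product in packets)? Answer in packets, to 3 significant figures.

1.86 packets

Propagation delay = 12700 / 300000000 = 4.23333e-05 s.
BDP = R × t_prop = 703000000 × 4.23333e-05 = 29760.3 bits.
In packets of 16000 bits: 1.86 packets.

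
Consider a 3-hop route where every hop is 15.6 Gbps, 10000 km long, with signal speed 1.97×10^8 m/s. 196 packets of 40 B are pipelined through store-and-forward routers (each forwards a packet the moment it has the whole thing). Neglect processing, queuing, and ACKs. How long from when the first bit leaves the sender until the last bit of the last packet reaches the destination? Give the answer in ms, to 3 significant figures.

Per-hop transmission t_tx = L/R = 320/15600000000 = 2.05128e-05 ms.
Per-hop propagation t_prop = 10000000/197000000 = 50.7614 ms.
Pipeline fill: first packet needs 3·t_tx to clear all hops; remaining 195 packets each add one t_tx.
Total = (3+196-1)·t_tx + 3·t_prop = 198·2.05128e-05 + 3·50.7614 = 152 ms.

152 ms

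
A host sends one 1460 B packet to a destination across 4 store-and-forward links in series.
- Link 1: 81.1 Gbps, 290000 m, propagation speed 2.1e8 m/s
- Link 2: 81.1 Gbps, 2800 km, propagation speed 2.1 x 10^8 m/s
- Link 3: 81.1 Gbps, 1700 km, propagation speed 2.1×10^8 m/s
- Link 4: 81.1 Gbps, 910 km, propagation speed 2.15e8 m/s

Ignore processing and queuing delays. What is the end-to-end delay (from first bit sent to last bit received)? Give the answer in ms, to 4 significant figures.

L = 1460 × 8 = 11680 bits.
Transmission delay per hop = L/R = 11680/81100000000 = 0.00014402 ms; 4 hops → 0.000576079 ms.
Propagation delays (d/s per hop): 1.38095, 13.3333, 8.09524, 4.23256 ms; sum = 27.0421 ms.
End-to-end = 27.04 ms.

27.04 ms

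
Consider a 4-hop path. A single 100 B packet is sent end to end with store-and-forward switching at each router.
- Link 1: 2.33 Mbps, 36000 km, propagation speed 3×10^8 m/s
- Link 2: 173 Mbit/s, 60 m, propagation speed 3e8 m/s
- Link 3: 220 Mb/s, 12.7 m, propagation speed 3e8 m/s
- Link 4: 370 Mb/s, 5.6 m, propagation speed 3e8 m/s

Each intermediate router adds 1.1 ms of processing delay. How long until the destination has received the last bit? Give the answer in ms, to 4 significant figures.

L = 100 × 8 = 800 bits.
Transmission delays (L/R per hop): 0.343348, 0.00462428, 0.00363636, 0.00216216 ms; sum = 0.35377 ms.
Propagation delays (d/s per hop): 120, 0.0002, 4.23333e-05, 1.86667e-05 ms; sum = 120 ms.
Processing at 3 router(s): 3 × 1.1 ms = 3.3 ms.
End-to-end = 123.7 ms.

123.7 ms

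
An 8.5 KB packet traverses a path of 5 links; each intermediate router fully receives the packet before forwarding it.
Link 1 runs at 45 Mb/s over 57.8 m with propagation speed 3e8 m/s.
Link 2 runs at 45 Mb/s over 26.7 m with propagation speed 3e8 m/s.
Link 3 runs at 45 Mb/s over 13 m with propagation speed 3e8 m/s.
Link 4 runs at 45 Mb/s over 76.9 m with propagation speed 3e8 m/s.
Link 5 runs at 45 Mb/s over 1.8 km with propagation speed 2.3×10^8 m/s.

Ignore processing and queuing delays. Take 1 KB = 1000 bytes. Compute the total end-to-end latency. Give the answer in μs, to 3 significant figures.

7560 μs

L = 68000 bits.
Transmission delay per hop = L/R = 68000/45000000 = 1511.11 μs; 5 hops → 7555.56 μs.
Propagation delays (d/s per hop): 0.192667, 0.089, 0.0433333, 0.256333, 7.82609 μs; sum = 8.40742 μs.
End-to-end = 7560 μs.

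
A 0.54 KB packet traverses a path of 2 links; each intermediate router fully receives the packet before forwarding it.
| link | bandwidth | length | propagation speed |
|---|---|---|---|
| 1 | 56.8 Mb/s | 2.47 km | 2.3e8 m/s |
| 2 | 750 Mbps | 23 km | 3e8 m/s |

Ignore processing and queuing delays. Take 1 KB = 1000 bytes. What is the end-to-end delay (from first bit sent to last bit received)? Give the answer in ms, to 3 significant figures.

0.169 ms

L = 4320 bits.
Transmission delays (L/R per hop): 0.0760563, 0.00576 ms; sum = 0.0818163 ms.
Propagation delays (d/s per hop): 0.0107391, 0.0766667 ms; sum = 0.0874058 ms.
End-to-end = 0.169 ms.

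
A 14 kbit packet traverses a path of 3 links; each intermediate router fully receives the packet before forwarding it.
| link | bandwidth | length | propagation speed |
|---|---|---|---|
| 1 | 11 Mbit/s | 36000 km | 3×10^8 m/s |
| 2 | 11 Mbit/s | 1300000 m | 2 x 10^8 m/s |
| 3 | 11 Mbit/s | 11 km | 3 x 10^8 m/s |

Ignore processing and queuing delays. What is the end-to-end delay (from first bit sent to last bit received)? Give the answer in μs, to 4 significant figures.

L = 14000 bits.
Transmission delay per hop = L/R = 14000/11000000 = 1272.73 μs; 3 hops → 3818.18 μs.
Propagation delays (d/s per hop): 120000, 6500, 36.6667 μs; sum = 126537 μs.
End-to-end = 130400 μs.

130400 μs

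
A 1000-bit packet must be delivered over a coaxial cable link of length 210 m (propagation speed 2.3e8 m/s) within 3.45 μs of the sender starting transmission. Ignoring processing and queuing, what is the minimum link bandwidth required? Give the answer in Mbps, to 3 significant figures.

394 Mbps

Propagation delay = 210 / 2.3e+08 = 0.913043 μs.
Transmission budget = 3.45 − 0.913043 = 2.53696 μs.
R ≥ L / t_tx = 1000 bits / 2.53696e-06 s = 394 Mbps.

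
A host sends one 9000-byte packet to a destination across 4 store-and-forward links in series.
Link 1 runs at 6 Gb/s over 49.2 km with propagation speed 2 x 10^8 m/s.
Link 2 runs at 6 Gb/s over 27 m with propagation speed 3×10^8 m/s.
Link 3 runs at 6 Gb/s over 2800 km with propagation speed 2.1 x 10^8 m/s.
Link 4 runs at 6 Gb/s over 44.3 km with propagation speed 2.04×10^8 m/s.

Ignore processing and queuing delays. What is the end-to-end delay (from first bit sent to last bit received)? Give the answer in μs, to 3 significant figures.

L = 9000 × 8 = 72000 bits.
Transmission delay per hop = L/R = 72000/6000000000 = 12 μs; 4 hops → 48 μs.
Propagation delays (d/s per hop): 246, 0.09, 13333.3, 217.157 μs; sum = 13796.6 μs.
End-to-end = 13800 μs.

13800 μs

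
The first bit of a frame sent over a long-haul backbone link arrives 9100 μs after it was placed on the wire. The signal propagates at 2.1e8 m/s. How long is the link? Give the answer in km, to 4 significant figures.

1911 km

d = s × t_prop = 210000000 × 0.0091 = 1911 km.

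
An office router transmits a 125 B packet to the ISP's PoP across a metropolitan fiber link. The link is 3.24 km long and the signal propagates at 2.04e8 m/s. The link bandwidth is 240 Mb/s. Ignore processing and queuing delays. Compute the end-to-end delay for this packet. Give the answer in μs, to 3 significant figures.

L = 125 × 8 = 1000 bits.
Transmission delay = L/R = 1000 / 240000000 = 4.16667 μs.
Propagation delay = d/s = 3240 m / 204000000 m/s = 15.8824 μs.
Total = 20.0 μs.

20.0 μs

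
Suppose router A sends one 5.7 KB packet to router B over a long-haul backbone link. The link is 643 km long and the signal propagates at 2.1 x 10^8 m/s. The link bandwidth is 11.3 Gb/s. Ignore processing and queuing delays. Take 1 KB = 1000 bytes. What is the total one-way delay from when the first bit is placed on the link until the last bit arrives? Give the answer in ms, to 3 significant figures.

3.07 ms

L = 45600 bits.
Transmission delay = L/R = 45600 / 11300000000 = 0.0040354 ms.
Propagation delay = d/s = 643000 m / 210000000 m/s = 3.0619 ms.
Total = 3.07 ms.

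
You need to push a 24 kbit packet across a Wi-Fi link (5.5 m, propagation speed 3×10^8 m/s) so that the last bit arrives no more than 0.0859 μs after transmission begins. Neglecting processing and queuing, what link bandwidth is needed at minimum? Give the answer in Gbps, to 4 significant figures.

355.2 Gbps

Propagation delay = 5.5 / 300000000 = 0.0183333 μs.
Transmission budget = 0.0859 − 0.0183333 = 0.0675667 μs.
R ≥ L / t_tx = 24000 bits / 6.75667e-08 s = 355.2 Gbps.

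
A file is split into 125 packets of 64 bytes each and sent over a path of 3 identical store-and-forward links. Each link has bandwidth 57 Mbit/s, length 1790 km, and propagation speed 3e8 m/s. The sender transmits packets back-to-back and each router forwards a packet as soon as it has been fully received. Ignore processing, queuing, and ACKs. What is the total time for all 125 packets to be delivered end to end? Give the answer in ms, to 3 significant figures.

19.0 ms

Per-hop transmission t_tx = L/R = 512/57000000 = 0.00898246 ms.
Per-hop propagation t_prop = 1790000/300000000 = 5.96667 ms.
Pipeline fill: first packet needs 3·t_tx to clear all hops; remaining 124 packets each add one t_tx.
Total = (3+125-1)·t_tx + 3·t_prop = 127·0.00898246 + 3·5.96667 = 19.0 ms.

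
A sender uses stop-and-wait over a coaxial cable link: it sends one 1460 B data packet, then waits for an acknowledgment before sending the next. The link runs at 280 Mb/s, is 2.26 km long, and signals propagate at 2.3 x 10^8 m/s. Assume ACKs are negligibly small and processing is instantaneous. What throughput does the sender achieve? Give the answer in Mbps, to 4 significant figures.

t_tx = L/R = 11680/280000000 = 4.17143e-05 s.
t_prop = 2260/2.3e+08 = 9.82609e-06 s; RTT = 1.96522e-05 s.
Cycle = t_tx + RTT = 6.13665e-05 s.
Throughput = L / cycle = 11680 / 6.13665e-05 = 190.3 Mbps.

190.3 Mbps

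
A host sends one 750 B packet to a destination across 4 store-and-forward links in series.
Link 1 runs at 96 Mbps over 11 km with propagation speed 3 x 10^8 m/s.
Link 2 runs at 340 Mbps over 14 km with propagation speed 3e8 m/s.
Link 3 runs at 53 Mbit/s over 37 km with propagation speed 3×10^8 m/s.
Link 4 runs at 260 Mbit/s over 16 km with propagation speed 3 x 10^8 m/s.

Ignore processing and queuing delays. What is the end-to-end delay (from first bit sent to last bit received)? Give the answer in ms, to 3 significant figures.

L = 750 × 8 = 6000 bits.
Transmission delays (L/R per hop): 0.0625, 0.0176471, 0.113208, 0.0230769 ms; sum = 0.216432 ms.
Propagation delays (d/s per hop): 0.0366667, 0.0466667, 0.123333, 0.0533333 ms; sum = 0.26 ms.
End-to-end = 0.476 ms.

0.476 ms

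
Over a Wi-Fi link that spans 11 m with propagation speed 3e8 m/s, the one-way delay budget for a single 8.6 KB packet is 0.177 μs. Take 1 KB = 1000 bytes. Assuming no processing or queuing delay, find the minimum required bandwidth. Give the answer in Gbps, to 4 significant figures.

490.3 Gbps

L = 68800 bits.
Propagation delay = 11 / 300000000 = 0.0366667 μs.
Transmission budget = 0.177 − 0.0366667 = 0.140333 μs.
R ≥ L / t_tx = 68800 bits / 1.40333e-07 s = 490.3 Gbps.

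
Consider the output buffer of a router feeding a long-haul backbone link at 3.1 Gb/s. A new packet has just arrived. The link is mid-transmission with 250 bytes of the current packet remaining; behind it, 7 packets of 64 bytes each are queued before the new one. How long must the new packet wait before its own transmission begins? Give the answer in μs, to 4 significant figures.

Each queued packet: L/R = 512/3100000000 = 0.165161 μs.
7 queued → 1.15613 μs.
Plus remaining 2000 bits of current packet: 0.645161 μs.
Queuing delay = 1.801 μs.

1.801 μs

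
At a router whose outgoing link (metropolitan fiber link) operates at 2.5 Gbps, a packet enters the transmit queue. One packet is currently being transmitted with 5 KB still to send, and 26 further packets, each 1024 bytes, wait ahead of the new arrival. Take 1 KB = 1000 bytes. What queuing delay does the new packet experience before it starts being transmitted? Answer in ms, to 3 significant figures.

Each queued packet: L/R = 8192/2500000000 = 0.0032768 ms.
26 queued → 0.0851968 ms.
Plus remaining 40000 bits of current packet: 0.016 ms.
Queuing delay = 0.101 ms.

0.101 ms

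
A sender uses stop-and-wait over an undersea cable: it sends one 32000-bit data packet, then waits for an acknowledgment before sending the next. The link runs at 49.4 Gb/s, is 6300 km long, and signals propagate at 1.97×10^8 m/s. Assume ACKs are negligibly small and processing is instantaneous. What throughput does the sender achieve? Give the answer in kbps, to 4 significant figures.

500.3 kbps

t_tx = L/R = 32000/49400000000 = 6.47773e-07 s.
t_prop = 6300000/197000000 = 0.0319797 s; RTT = 0.0639594 s.
Cycle = t_tx + RTT = 0.06396 s.
Throughput = L / cycle = 32000 / 0.06396 = 500.3 kbps.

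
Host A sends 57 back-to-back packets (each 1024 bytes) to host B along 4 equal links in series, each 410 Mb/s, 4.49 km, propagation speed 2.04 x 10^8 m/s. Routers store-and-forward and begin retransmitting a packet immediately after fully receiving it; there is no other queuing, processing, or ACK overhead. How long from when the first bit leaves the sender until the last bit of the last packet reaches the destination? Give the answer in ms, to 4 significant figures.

Per-hop transmission t_tx = L/R = 8192/410000000 = 0.0199805 ms.
Per-hop propagation t_prop = 4490/204000000 = 0.0220098 ms.
Pipeline fill: first packet needs 4·t_tx to clear all hops; remaining 56 packets each add one t_tx.
Total = (4+57-1)·t_tx + 4·t_prop = 60·0.0199805 + 4·0.0220098 = 1.287 ms.

1.287 ms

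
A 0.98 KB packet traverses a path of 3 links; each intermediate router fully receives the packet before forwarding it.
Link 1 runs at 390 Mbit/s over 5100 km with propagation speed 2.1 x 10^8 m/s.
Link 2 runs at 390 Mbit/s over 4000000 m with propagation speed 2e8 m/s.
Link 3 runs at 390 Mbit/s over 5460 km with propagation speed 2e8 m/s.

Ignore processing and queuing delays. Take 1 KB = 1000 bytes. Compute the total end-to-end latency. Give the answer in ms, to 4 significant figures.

L = 7840 bits.
Transmission delay per hop = L/R = 7840/390000000 = 0.0201026 ms; 3 hops → 0.0603077 ms.
Propagation delays (d/s per hop): 24.2857, 20, 27.3 ms; sum = 71.5857 ms.
End-to-end = 71.65 ms.

71.65 ms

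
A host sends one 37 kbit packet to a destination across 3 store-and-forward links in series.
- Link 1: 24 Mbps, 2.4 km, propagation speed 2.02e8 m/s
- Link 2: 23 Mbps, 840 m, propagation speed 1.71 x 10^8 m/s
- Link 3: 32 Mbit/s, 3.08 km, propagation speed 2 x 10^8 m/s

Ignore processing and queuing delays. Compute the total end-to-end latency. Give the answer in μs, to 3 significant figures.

L = 37000 bits.
Transmission delays (L/R per hop): 1541.67, 1608.7, 1156.25 μs; sum = 4306.61 μs.
Propagation delays (d/s per hop): 11.8812, 4.91228, 15.4 μs; sum = 32.1935 μs.
End-to-end = 4340 μs.

4340 μs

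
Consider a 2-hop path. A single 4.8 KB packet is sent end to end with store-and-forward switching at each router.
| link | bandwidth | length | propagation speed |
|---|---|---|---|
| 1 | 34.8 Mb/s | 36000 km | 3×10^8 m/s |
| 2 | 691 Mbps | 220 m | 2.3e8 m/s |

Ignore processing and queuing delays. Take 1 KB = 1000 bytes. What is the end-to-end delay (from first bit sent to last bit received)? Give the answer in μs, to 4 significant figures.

121200 μs

L = 38400 bits.
Transmission delays (L/R per hop): 1103.45, 55.5716 μs; sum = 1159.02 μs.
Propagation delays (d/s per hop): 120000, 0.956522 μs; sum = 120001 μs.
End-to-end = 121200 μs.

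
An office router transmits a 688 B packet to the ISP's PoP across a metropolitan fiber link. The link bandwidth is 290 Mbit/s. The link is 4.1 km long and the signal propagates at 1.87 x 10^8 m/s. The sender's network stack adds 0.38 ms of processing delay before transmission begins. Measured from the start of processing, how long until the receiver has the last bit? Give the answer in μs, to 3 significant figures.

421 μs

L = 688 × 8 = 5504 bits.
Transmission delay = L/R = 5504 / 290000000 = 18.9793 μs.
Propagation delay = d/s = 4100 m / 187000000 m/s = 21.9251 μs.
Plus processing delay 0.38 ms = 380 μs.
Total = 421 μs.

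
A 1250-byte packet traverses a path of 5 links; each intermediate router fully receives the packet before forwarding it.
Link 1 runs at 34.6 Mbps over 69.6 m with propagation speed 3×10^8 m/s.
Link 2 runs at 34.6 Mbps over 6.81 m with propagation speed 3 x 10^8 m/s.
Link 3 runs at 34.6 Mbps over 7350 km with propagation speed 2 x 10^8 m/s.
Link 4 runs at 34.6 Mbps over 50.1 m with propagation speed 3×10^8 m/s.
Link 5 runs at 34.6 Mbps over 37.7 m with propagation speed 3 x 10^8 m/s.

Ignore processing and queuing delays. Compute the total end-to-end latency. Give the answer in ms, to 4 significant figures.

38.20 ms

L = 1250 × 8 = 10000 bits.
Transmission delay per hop = L/R = 10000/34600000 = 0.289017 ms; 5 hops → 1.44509 ms.
Propagation delays (d/s per hop): 0.000232, 2.27e-05, 36.75, 0.000167, 0.000125667 ms; sum = 36.7505 ms.
End-to-end = 38.20 ms.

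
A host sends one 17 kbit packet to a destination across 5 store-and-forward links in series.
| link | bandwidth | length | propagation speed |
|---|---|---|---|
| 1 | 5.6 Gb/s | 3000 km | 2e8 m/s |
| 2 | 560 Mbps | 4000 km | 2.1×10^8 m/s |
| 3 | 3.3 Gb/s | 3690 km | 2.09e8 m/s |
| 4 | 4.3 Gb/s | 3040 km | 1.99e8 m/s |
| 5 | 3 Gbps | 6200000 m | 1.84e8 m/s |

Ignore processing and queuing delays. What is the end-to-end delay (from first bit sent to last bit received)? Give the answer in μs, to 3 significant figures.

101000 μs

L = 17000 bits.
Transmission delays (L/R per hop): 3.03571, 30.3571, 5.15152, 3.95349, 5.66667 μs; sum = 48.1645 μs.
Propagation delays (d/s per hop): 15000, 19047.6, 17655.5, 15276.4, 33695.7 μs; sum = 100675 μs.
End-to-end = 101000 μs.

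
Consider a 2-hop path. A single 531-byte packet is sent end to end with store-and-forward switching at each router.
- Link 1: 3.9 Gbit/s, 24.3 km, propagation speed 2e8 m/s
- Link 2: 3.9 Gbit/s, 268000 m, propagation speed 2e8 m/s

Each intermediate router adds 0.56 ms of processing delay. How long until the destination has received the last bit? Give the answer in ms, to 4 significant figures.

L = 531 × 8 = 4248 bits.
Transmission delay per hop = L/R = 4248/3900000000 = 0.00108923 ms; 2 hops → 0.00217846 ms.
Propagation delays (d/s per hop): 0.1215, 1.34 ms; sum = 1.4615 ms.
Processing at 1 router(s): 1 × 0.56 ms = 0.56 ms.
End-to-end = 2.024 ms.

2.024 ms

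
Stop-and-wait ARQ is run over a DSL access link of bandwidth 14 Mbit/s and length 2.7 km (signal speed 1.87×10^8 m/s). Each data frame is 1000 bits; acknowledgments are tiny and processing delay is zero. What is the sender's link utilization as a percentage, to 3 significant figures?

71.2 %

t_tx = L/R = 1000/14000000 = 7.14286e-05 s.
t_prop = 2700/187000000 = 1.44385e-05 s; RTT = 2.8877e-05 s.
Cycle = t_tx + RTT = 0.000100306 s.
Utilization = t_tx / cycle = 7.14286e-05/0.000100306 = 71.2 %.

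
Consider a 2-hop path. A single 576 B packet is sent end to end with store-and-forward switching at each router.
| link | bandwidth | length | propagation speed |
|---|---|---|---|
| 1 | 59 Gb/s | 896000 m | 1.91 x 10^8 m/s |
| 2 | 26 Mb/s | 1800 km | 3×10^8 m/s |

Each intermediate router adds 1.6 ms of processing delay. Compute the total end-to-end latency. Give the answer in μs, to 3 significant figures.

L = 576 × 8 = 4608 bits.
Transmission delays (L/R per hop): 0.0781017, 177.231 μs; sum = 177.309 μs.
Propagation delays (d/s per hop): 4691.1, 6000 μs; sum = 10691.1 μs.
Processing at 1 router(s): 1 × 1.6 ms = 1600 μs.
End-to-end = 12500 μs.

12500 μs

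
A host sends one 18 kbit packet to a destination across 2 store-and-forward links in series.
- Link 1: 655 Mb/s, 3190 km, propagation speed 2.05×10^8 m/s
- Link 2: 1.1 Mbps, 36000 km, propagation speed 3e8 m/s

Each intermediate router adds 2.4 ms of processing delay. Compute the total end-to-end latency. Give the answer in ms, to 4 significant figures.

L = 18000 bits.
Transmission delays (L/R per hop): 0.0274809, 16.3636 ms; sum = 16.3911 ms.
Propagation delays (d/s per hop): 15.561, 120 ms; sum = 135.561 ms.
Processing at 1 router(s): 1 × 2.4 ms = 2.4 ms.
End-to-end = 154.4 ms.

154.4 ms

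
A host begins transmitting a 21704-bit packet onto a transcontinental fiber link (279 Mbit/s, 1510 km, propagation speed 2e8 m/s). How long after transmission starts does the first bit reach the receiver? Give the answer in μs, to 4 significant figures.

First bit experiences only propagation delay: d/s = 1510000/200000000 = 7550 μs.

7550 μs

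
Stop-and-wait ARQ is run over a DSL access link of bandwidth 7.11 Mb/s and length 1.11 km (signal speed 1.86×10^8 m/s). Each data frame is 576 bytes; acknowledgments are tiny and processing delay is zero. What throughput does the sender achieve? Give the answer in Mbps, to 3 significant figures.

t_tx = L/R = 4608/7110000 = 0.000648101 s.
t_prop = 1110/186000000 = 5.96774e-06 s; RTT = 1.19355e-05 s.
Cycle = t_tx + RTT = 0.000660037 s.
Throughput = L / cycle = 4608 / 0.000660037 = 6.98 Mbps.

6.98 Mbps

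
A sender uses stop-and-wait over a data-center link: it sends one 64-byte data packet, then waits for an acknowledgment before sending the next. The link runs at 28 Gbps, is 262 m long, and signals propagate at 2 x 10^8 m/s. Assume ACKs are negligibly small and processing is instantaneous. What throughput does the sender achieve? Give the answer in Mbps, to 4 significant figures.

t_tx = L/R = 512/28000000000 = 1.82857e-08 s.
t_prop = 262/200000000 = 1.31e-06 s; RTT = 2.62e-06 s.
Cycle = t_tx + RTT = 2.63829e-06 s.
Throughput = L / cycle = 512 / 2.63829e-06 = 194.1 Mbps.

194.1 Mbps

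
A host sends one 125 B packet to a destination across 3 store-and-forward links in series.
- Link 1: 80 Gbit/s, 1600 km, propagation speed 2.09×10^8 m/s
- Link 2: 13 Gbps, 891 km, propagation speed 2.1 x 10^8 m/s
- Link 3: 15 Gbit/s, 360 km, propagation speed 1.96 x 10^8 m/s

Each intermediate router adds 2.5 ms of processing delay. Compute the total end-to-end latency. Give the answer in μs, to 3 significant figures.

18700 μs

L = 125 × 8 = 1000 bits.
Transmission delays (L/R per hop): 0.0125, 0.0769231, 0.0666667 μs; sum = 0.15609 μs.
Propagation delays (d/s per hop): 7655.5, 4242.86, 1836.73 μs; sum = 13735.1 μs.
Processing at 2 router(s): 2 × 2.5 ms = 5000 μs.
End-to-end = 18700 μs.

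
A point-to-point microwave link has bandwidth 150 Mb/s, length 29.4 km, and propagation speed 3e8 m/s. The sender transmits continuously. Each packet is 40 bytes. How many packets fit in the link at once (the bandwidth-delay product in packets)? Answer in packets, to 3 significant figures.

Propagation delay = 29400 / 300000000 = 9.8e-05 s.
BDP = R × t_prop = 150000000 × 9.8e-05 = 14700 bits.
In packets of 320 bits: 45.9 packets.

45.9 packets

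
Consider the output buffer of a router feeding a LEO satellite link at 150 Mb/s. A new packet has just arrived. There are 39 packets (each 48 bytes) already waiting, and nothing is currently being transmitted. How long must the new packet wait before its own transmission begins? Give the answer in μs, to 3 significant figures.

99.8 μs

Each queued packet: L/R = 384/150000000 = 2.56 μs.
39 queued → 99.84 μs.
Queuing delay = 99.8 μs.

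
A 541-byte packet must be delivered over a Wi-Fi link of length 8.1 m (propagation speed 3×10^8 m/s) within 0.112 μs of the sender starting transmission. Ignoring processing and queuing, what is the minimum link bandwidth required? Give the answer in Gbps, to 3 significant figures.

50.9 Gbps

L = 4328 bits.
Propagation delay = 8.1 / 300000000 = 0.027 μs.
Transmission budget = 0.112 − 0.027 = 0.085 μs.
R ≥ L / t_tx = 4328 bits / 8.5e-08 s = 50.9 Gbps.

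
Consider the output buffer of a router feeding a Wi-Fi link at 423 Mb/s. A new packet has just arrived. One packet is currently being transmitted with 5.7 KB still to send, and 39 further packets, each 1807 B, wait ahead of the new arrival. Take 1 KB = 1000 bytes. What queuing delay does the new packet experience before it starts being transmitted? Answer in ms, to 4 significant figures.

Each queued packet: L/R = 14456/423000000 = 0.0341749 ms.
39 queued → 1.33282 ms.
Plus remaining 45600 bits of current packet: 0.107801 ms.
Queuing delay = 1.441 ms.

1.441 ms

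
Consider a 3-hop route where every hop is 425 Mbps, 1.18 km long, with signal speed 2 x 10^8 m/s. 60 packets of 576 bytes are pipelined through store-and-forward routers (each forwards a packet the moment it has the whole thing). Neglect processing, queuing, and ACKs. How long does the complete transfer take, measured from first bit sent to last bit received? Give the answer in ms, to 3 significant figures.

0.690 ms

Per-hop transmission t_tx = L/R = 4608/425000000 = 0.0108424 ms.
Per-hop propagation t_prop = 1180/200000000 = 0.0059 ms.
Pipeline fill: first packet needs 3·t_tx to clear all hops; remaining 59 packets each add one t_tx.
Total = (3+60-1)·t_tx + 3·t_prop = 62·0.0108424 + 3·0.0059 = 0.690 ms.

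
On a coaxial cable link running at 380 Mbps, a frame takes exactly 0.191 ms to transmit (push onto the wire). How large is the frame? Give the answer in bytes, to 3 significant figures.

9070 bytes

L = R × t_tx = 380000000 b/s × 0.000191 s = 72580 bits.
In bytes: 72580 / 8 = 9070 bytes.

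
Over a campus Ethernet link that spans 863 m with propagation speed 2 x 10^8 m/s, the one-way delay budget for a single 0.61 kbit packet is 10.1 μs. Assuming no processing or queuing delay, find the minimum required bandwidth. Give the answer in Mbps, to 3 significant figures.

105 Mbps

Propagation delay = 863 / 200000000 = 4.315 μs.
Transmission budget = 10.1 − 4.315 = 5.785 μs.
R ≥ L / t_tx = 610 bits / 5.785e-06 s = 105 Mbps.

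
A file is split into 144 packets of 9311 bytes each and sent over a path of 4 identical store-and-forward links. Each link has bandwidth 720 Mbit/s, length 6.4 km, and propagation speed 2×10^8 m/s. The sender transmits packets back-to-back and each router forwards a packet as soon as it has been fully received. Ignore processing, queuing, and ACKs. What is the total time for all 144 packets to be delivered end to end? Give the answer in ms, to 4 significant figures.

Per-hop transmission t_tx = L/R = 74488/720000000 = 0.103456 ms.
Per-hop propagation t_prop = 6400/200000000 = 0.032 ms.
Pipeline fill: first packet needs 4·t_tx to clear all hops; remaining 143 packets each add one t_tx.
Total = (4+144-1)·t_tx + 4·t_prop = 147·0.103456 + 4·0.032 = 15.34 ms.

15.34 ms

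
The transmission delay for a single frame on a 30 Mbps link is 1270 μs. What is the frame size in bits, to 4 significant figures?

L = R × t_tx = 30000000 b/s × 0.00127 s = 38100 bits.

38100 bits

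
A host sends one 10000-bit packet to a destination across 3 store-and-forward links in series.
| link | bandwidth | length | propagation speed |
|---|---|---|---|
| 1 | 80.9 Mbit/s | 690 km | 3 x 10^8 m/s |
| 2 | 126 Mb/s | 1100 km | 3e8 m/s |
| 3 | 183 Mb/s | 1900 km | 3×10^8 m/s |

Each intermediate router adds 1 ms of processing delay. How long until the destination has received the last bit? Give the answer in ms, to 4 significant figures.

Transmission delays (L/R per hop): 0.123609, 0.0793651, 0.0546448 ms; sum = 0.257619 ms.
Propagation delays (d/s per hop): 2.3, 3.66667, 6.33333 ms; sum = 12.3 ms.
Processing at 2 router(s): 2 × 1 ms = 2 ms.
End-to-end = 14.56 ms.

14.56 ms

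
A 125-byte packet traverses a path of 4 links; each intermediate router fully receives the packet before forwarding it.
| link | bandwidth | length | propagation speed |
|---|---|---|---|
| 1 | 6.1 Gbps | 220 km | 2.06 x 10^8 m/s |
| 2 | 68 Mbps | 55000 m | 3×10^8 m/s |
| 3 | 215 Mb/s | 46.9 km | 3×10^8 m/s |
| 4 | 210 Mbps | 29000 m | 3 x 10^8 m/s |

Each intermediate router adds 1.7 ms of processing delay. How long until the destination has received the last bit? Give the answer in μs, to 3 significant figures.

L = 125 × 8 = 1000 bits.
Transmission delays (L/R per hop): 0.163934, 14.7059, 4.65116, 4.7619 μs; sum = 24.2829 μs.
Propagation delays (d/s per hop): 1067.96, 183.333, 156.333, 96.6667 μs; sum = 1504.29 μs.
Processing at 3 router(s): 3 × 1.7 ms = 5100 μs.
End-to-end = 6630 μs.

6630 μs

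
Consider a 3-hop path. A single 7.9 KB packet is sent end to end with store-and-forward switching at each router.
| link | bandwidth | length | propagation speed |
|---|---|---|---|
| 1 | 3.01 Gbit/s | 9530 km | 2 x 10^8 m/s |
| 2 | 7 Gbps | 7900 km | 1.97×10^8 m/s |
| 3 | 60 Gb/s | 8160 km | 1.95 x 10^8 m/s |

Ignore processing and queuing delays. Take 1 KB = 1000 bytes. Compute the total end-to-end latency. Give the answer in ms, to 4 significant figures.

L = 63200 bits.
Transmission delays (L/R per hop): 0.0209967, 0.00902857, 0.00105333 ms; sum = 0.0310786 ms.
Propagation delays (d/s per hop): 47.65, 40.1015, 41.8462 ms; sum = 129.598 ms.
End-to-end = 129.6 ms.

129.6 ms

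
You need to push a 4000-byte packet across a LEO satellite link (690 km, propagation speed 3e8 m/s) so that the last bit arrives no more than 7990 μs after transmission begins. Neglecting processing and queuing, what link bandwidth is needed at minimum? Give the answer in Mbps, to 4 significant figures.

L = 32000 bits.
Propagation delay = 690000 / 300000000 = 2300 μs.
Transmission budget = 7990 − 2300 = 5690 μs.
R ≥ L / t_tx = 32000 bits / 0.00569 s = 5.624 Mbps.

5.624 Mbps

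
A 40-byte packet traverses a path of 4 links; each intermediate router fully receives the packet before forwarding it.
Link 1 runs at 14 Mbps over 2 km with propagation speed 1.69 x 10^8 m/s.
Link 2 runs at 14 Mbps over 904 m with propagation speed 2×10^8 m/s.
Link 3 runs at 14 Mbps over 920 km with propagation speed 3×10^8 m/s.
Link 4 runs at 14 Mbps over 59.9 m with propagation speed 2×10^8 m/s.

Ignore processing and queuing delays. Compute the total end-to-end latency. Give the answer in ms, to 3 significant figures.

L = 40 × 8 = 320 bits.
Transmission delay per hop = L/R = 320/14000000 = 0.0228571 ms; 4 hops → 0.0914286 ms.
Propagation delays (d/s per hop): 0.0118343, 0.00452, 3.06667, 0.0002995 ms; sum = 3.08332 ms.
End-to-end = 3.17 ms.

3.17 ms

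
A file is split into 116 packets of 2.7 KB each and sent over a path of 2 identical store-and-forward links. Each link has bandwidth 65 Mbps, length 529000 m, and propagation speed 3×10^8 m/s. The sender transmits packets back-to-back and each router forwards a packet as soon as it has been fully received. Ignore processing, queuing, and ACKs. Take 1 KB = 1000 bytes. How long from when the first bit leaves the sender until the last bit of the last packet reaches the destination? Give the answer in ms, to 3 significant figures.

Per-hop transmission t_tx = L/R = 21600/65000000 = 0.332308 ms.
Per-hop propagation t_prop = 529000/300000000 = 1.76333 ms.
Pipeline fill: first packet needs 2·t_tx to clear all hops; remaining 115 packets each add one t_tx.
Total = (2+116-1)·t_tx + 2·t_prop = 117·0.332308 + 2·1.76333 = 42.4 ms.

42.4 ms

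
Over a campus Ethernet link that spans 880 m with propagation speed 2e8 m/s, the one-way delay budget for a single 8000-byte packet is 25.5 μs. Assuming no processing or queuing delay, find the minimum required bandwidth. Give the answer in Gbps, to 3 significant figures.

L = 64000 bits.
Propagation delay = 880 / 200000000 = 4.4 μs.
Transmission budget = 25.5 − 4.4 = 21.1 μs.
R ≥ L / t_tx = 64000 bits / 2.11e-05 s = 3.03 Gbps.

3.03 Gbps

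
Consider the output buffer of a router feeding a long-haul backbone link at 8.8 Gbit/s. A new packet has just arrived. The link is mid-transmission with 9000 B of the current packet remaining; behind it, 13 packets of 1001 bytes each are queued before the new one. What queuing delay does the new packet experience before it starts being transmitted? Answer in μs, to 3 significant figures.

Each queued packet: L/R = 8008/8800000000 = 0.91 μs.
13 queued → 11.83 μs.
Plus remaining 72000 bits of current packet: 8.18182 μs.
Queuing delay = 20.0 μs.

20.0 μs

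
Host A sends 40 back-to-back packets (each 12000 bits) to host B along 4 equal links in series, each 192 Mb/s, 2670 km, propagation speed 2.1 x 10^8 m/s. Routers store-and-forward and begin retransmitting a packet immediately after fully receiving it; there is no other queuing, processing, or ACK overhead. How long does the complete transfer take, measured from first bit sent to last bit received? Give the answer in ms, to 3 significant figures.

53.5 ms

Per-hop transmission t_tx = L/R = 12000/192000000 = 0.0625 ms.
Per-hop propagation t_prop = 2670000/210000000 = 12.7143 ms.
Pipeline fill: first packet needs 4·t_tx to clear all hops; remaining 39 packets each add one t_tx.
Total = (4+40-1)·t_tx + 4·t_prop = 43·0.0625 + 4·12.7143 = 53.5 ms.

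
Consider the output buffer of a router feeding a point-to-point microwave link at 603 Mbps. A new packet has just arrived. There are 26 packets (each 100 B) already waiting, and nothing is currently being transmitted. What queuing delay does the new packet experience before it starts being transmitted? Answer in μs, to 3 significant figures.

34.5 μs

Each queued packet: L/R = 800/603000000 = 1.3267 μs.
26 queued → 34.4942 μs.
Queuing delay = 34.5 μs.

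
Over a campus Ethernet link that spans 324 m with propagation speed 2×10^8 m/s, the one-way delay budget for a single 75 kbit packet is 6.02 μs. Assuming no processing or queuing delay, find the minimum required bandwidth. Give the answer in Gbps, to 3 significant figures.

17.0 Gbps

Propagation delay = 324 / 200000000 = 1.62 μs.
Transmission budget = 6.02 − 1.62 = 4.4 μs.
R ≥ L / t_tx = 75000 bits / 4.4e-06 s = 17.0 Gbps.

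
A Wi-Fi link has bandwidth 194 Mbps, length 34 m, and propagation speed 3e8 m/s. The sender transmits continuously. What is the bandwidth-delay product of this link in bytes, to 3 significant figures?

Propagation delay = 34 / 300000000 = 1.13333e-07 s.
BDP = R × t_prop = 194000000 × 1.13333e-07 = 21.9867 bits.
In bytes: 21.9867/8 = 2.75 bytes.

2.75 bytes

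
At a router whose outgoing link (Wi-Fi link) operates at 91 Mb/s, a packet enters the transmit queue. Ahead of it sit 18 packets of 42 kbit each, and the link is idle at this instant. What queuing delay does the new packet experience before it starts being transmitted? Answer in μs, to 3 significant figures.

8310 μs

Each queued packet: L/R = 42000/91000000 = 461.538 μs.
18 queued → 8307.69 μs.
Queuing delay = 8310 μs.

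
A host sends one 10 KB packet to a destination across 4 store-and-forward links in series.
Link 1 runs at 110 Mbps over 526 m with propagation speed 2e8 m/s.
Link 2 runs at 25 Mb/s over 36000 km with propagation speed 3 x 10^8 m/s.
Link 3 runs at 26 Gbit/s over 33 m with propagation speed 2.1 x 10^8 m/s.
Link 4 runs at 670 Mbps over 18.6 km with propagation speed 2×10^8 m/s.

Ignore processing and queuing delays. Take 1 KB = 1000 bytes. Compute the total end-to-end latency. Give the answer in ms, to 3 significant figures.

124 ms

L = 80000 bits.
Transmission delays (L/R per hop): 0.727273, 3.2, 0.00307692, 0.119403 ms; sum = 4.04975 ms.
Propagation delays (d/s per hop): 0.00263, 120, 0.000157143, 0.093 ms; sum = 120.096 ms.
End-to-end = 124 ms.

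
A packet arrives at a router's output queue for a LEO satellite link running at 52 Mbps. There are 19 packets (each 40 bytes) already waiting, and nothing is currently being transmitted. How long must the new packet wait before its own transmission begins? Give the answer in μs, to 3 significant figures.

117 μs

Each queued packet: L/R = 320/52000000 = 6.15385 μs.
19 queued → 116.923 μs.
Queuing delay = 117 μs.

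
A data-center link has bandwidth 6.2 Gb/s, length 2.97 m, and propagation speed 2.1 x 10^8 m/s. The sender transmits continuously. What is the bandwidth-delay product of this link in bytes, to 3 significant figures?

Propagation delay = 2.97 / 210000000 = 1.41429e-08 s.
BDP = R × t_prop = 6200000000 × 1.41429e-08 = 87.6857 bits.
In bytes: 87.6857/8 = 11.0 bytes.

11.0 bytes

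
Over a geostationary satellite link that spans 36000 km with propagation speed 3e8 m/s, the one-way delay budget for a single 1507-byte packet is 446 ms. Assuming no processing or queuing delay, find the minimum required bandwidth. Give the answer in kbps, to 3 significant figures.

L = 12056 bits.
Propagation delay = 36000000 / 300000000 = 120 ms.
Transmission budget = 446 − 120 = 326 ms.
R ≥ L / t_tx = 12056 bits / 0.326 s = 37.0 kbps.

37.0 kbps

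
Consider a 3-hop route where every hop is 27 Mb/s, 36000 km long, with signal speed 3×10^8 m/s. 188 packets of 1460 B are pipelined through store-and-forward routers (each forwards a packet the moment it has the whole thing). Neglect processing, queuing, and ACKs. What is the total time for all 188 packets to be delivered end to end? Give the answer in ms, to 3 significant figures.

442 ms

Per-hop transmission t_tx = L/R = 11680/27000000 = 0.432593 ms.
Per-hop propagation t_prop = 36000000/300000000 = 120 ms.
Pipeline fill: first packet needs 3·t_tx to clear all hops; remaining 187 packets each add one t_tx.
Total = (3+188-1)·t_tx + 3·t_prop = 190·0.432593 + 3·120 = 442 ms.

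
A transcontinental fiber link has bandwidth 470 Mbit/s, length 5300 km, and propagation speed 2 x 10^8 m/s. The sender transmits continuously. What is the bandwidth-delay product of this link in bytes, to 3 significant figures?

Propagation delay = 5300000 / 200000000 = 0.0265 s.
BDP = R × t_prop = 470000000 × 0.0265 = 12455000 bits.
In bytes: 12455000/8 = 1560000 bytes.

1560000 bytes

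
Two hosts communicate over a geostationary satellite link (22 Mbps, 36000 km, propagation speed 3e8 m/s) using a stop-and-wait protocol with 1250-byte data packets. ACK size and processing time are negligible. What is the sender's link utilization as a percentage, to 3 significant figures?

t_tx = L/R = 10000/22000000 = 0.000454545 s.
t_prop = 36000000/300000000 = 0.12 s; RTT = 0.24 s.
Cycle = t_tx + RTT = 0.240455 s.
Utilization = t_tx / cycle = 0.000454545/0.240455 = 0.189 %.

0.189 %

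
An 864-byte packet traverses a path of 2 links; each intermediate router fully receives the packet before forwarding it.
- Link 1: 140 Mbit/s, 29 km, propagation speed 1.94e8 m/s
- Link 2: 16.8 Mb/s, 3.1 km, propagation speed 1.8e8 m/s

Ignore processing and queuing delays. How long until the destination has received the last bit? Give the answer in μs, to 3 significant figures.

628 μs

L = 864 × 8 = 6912 bits.
Transmission delays (L/R per hop): 49.3714, 411.429 μs; sum = 460.8 μs.
Propagation delays (d/s per hop): 149.485, 17.2222 μs; sum = 166.707 μs.
End-to-end = 628 μs.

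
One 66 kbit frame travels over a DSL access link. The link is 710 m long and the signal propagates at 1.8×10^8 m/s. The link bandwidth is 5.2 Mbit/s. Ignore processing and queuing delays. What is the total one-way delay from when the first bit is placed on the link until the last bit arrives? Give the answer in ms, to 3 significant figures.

L = 66000 bits.
Transmission delay = L/R = 66000 / 5200000 = 12.6923 ms.
Propagation delay = d/s = 710 m / 180000000 m/s = 0.00394444 ms.
Total = 12.7 ms.

12.7 ms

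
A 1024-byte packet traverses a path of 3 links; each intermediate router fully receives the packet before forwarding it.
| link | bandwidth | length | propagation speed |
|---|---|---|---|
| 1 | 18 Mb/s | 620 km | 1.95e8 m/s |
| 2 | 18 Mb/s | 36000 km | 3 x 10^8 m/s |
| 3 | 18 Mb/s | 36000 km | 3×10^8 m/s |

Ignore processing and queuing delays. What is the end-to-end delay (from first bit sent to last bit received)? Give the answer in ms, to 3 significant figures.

245 ms

L = 1024 × 8 = 8192 bits.
Transmission delay per hop = L/R = 8192/18000000 = 0.455111 ms; 3 hops → 1.36533 ms.
Propagation delays (d/s per hop): 3.17949, 120, 120 ms; sum = 243.179 ms.
End-to-end = 245 ms.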